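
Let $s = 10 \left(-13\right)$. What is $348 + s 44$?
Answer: $-5372$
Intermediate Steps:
$s = -130$
$348 + s 44 = 348 - 5720 = -5372$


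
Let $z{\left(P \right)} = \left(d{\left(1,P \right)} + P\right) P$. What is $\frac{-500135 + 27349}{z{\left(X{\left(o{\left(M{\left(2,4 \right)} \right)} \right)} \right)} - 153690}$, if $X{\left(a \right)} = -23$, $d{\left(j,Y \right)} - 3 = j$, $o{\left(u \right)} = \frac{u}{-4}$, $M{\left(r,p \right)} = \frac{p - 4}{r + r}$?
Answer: $\frac{472786}{153253} \approx 3.085$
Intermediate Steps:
$M{\left(r,p \right)} = \frac{-4 + p}{2 r}$
$o{\left(u \right)} = - \frac{u}{4}$ ($o{\left(u \right)} = u \left(- \frac{1}{4}\right) = - \frac{u}{4}$)
$d{\left(j,Y \right)} = 3 + j$
$z{\left(P \right)} = P \left(4 + P\right)$ ($z{\left(P \right)} = \left(\left(3 + 1\right) + P\right) P = \left(4 + P\right) P = P \left(4 + P\right)$)
$\frac{-500135 + 27349}{z{\left(X{\left(o{\left(M{\left(2,4 \right)} \right)} \right)} \right)} - 153690} = \frac{-500135 + 27349}{- 23 \left(4 - 23\right) - 153690} = - \frac{472786}{\left(-23\right) \left(-19\right) - 153690} = - \frac{472786}{437 - 153690} = - \frac{472786}{-153253} = \left(-472786\right) \left(- \frac{1}{153253}\right) = \frac{472786}{153253}$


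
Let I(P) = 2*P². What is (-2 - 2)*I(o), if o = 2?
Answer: -32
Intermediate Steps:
(-2 - 2)*I(o) = (-2 - 2)*(2*2²) = -8*4 = -4*8 = -32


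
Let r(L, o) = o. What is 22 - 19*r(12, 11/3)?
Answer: -143/3 ≈ -47.667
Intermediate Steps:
22 - 19*r(12, 11/3) = 22 - 209/3 = -143/3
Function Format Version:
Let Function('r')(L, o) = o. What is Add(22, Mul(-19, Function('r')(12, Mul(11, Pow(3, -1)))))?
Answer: Rational(-143, 3) ≈ -47.667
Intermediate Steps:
Add(22, Mul(-19, Function('r')(12, Mul(11, Pow(3, -1))))) = Add(22, Mul(-19, Mul(11, Pow(3, -1)))) = Add(22, Mul(-19, Mul(11, Rational(1, 3)))) = Add(22, Mul(-19, Rational(11, 3))) = Add(22, Rational(-209, 3)) = Rational(-143, 3)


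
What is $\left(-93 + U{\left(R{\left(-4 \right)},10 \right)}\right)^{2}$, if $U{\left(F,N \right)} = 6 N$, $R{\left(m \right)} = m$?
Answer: $1089$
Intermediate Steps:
$\left(-93 + U{\left(R{\left(-4 \right)},10 \right)}\right)^{2} = \left(-93 + 6 \cdot 10\right)^{2} = \left(-93 + 60\right)^{2} = \left(-33\right)^{2} = 1089$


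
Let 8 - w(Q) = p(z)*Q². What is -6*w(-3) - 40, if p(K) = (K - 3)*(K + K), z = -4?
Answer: 2936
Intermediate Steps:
p(K) = 2*K*(-3 + K) (p(K) = (-3 + K)*(2*K) = 2*K*(-3 + K))
w(Q) = 8 - 56*Q² (w(Q) = 8 - 2*(-4)*(-3 - 4)*Q² = 8 - 2*(-4)*(-7)*Q² = 8 - 56*Q²)
-6*w(-3) - 40 = -6*(8 - 56*(-3)²) - 40 = -6*(8 - 56*9) - 40 = -6*(8 - 504) - 40 = -6*(-496) - 40 = 2976 - 40 = 2936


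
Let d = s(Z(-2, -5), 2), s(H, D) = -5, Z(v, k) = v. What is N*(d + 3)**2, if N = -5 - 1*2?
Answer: -28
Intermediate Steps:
d = -5
N = -7 (N = -5 - 2 = -7)
N*(d + 3)**2 = -7*(-5 + 3)**2 = -7*(-2)**2 = -7*4 = -28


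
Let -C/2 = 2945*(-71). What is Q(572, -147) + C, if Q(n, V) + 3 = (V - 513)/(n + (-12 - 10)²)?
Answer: 3345491/8 ≈ 4.1819e+5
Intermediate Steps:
Q(n, V) = -3 + (-513 + V)/(484 + n) (Q(n, V) = -3 + (V - 513)/(n + (-12 - 10)²) = -3 + (-513 + V)/(n + (-22)²) = -3 + (-513 + V)/(n + 484) = -3 + (-513 + V)/(484 + n))
C = 418190 (C = -5890*(-71) = -2*(-209095) = 418190)
Q(572, -147) + C = (-1965 - 147 - 3*572)/(484 + 572) + 418190 = (-1965 - 147 - 1716)/1056 + 418190 = (1/1056)*(-3828) + 418190 = -29/8 + 418190 = 3345491/8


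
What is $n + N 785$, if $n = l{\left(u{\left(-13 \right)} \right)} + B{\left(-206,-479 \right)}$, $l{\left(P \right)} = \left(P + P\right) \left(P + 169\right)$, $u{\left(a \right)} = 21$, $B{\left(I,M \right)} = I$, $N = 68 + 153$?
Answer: $181259$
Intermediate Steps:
$N = 221$
$l{\left(P \right)} = 2 P \left(169 + P\right)$
$n = 7774$ ($n = 2 \cdot 21 \left(169 + 21\right) - 206 = 2 \cdot 21 \cdot 190 - 206 = 7980 - 206 = 7774$)
$n + N 785 = 7774 + 221 \cdot 785 = 7774 + 173485 = 181259$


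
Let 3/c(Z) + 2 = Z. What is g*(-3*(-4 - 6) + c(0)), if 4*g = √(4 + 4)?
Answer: 57*√2/4 ≈ 20.153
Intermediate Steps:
c(Z) = 3/(-2 + Z)
g = √2/2 (g = √(4 + 4)/4 = √8/4 = (2*√2)/4 = √2/2 ≈ 0.70711)
g*(-3*(-4 - 6) + c(0)) = (√2/2)*(-3*(-4 - 6) + 3/(-2 + 0)) = (√2/2)*(-3*(-10) + 3/(-2)) = (√2/2)*(30 + 3*(-½)) = (√2/2)*(30 - 3/2) = (√2/2)*(57/2) = 57*√2/4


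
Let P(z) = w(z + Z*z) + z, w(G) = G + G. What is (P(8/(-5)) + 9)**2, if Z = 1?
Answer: 1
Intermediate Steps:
w(G) = 2*G
P(z) = 5*z (P(z) = 2*(z + 1*z) + z = 2*(z + z) + z = 2*(2*z) + z = 4*z + z = 5*z)
(P(8/(-5)) + 9)**2 = (5*(8/(-5)) + 9)**2 = (5*(8*(-1/5)) + 9)**2 = (5*(-8/5) + 9)**2 = (-8 + 9)**2 = 1**2 = 1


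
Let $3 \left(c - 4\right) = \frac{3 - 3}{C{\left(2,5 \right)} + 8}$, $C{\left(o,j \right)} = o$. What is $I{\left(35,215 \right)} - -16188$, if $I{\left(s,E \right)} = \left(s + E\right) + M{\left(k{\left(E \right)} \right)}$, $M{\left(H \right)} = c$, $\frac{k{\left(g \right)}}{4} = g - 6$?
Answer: $16442$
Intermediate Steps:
$k{\left(g \right)} = -24 + 4 g$ ($k{\left(g \right)} = 4 \left(g - 6\right) = 4 \left(-6 + g\right) = -24 + 4 g$)
$c = 4$ ($c = 4 + \frac{\left(3 - 3\right) \frac{1}{2 + 8}}{3} = 4 + \frac{0 \cdot \frac{1}{10}}{3} = 4 + \frac{1}{3} \cdot 0 = 4 + 0 = 4$)
$M{\left(H \right)} = 4$
$I{\left(s,E \right)} = 4 + E + s$ ($I{\left(s,E \right)} = \left(s + E\right) + 4 = \left(E + s\right) + 4 = 4 + E + s$)
$I{\left(35,215 \right)} - -16188 = \left(4 + 215 + 35\right) - -16188 = 254 + 16188 = 16442$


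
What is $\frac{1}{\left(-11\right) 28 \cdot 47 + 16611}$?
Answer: $\frac{1}{2135} \approx 0.00046838$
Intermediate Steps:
$\frac{1}{\left(-11\right) 28 \cdot 47 + 16611} = \frac{1}{\left(-308\right) 47 + 16611} = \frac{1}{-14476 + 16611} = \frac{1}{2135}$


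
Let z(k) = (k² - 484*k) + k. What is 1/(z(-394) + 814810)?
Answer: 1/1160348 ≈ 8.6181e-7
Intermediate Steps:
z(k) = k² - 483*k
1/(z(-394) + 814810) = 1/(-394*(-483 - 394) + 814810) = 1/(-394*(-877) + 814810) = 1/(345538 + 814810) = 1/1160348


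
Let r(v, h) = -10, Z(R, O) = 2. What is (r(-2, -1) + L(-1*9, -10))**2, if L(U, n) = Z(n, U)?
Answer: 64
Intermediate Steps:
L(U, n) = 2
(r(-2, -1) + L(-1*9, -10))**2 = (-10 + 2)**2 = (-8)**2 = 64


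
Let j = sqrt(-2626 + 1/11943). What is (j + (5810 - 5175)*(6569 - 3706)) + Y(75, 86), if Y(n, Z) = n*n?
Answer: 1823630 + I*sqrt(41617794659)/3981 ≈ 1.8236e+6 + 51.245*I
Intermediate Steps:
Y(n, Z) = n**2
j = I*sqrt(41617794659)/3981 (j = sqrt(-2626 + 1/11943) = sqrt(-31362317/11943) = I*sqrt(41617794659)/3981 ≈ 51.245*I)
(j + (5810 - 5175)*(6569 - 3706)) + Y(75, 86) = (I*sqrt(41617794659)/3981 + (5810 - 5175)*(6569 - 3706)) + 75**2 = (I*sqrt(41617794659)/3981 + 635*2863) + 5625 = (I*sqrt(41617794659)/3981 + 1818005) + 5625 = (1818005 + I*sqrt(41617794659)/3981) + 5625 = 1823630 + I*sqrt(41617794659)/3981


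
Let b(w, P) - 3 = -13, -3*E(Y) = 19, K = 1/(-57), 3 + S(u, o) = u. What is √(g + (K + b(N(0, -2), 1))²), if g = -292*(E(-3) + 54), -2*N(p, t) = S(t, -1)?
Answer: I*√44895707/57 ≈ 117.55*I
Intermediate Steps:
S(u, o) = -3 + u
N(p, t) = 3/2 - t/2 (N(p, t) = -(-3 + t)/2 = 3/2 - t/2)
K = -1/57 ≈ -0.017544
E(Y) = -19/3 (E(Y) = -⅓*19 = -19/3)
b(w, P) = -10 (b(w, P) = 3 - 13 = -10)
g = -41756/3 (g = -292*(-19/3 + 54) = -292*143/3 = -41756/3 ≈ -13919.)
√(g + (K + b(N(0, -2), 1))²) = √(-41756/3 + (-1/57 - 10)²) = √(-41756/3 + (-571/57)²) = √(-41756/3 + 326041/3249) = √(-44895707/3249) = I*√44895707/57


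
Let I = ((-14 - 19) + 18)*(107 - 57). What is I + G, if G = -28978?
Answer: -29728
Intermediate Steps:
I = -750 (I = (-33 + 18)*50 = -15*50 = -750)
I + G = -750 - 28978 = -29728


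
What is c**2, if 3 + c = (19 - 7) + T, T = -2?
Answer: 49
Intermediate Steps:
c = 7 (c = -3 + ((19 - 7) - 2) = -3 + (12 - 2) = -3 + 10 = 7)
c**2 = 7**2 = 49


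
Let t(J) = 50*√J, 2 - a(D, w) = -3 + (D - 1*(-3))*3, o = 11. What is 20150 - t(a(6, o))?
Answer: 20150 - 50*I*√22 ≈ 20150.0 - 234.52*I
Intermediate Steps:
a(D, w) = -4 - 3*D (a(D, w) = 2 - (-3 + (D - 1*(-3))*3) = 2 - (-3 + (D + 3)*3) = 2 - (-3 + (3 + D)*3) = 2 - (-3 + (9 + 3*D)) = 2 - (6 + 3*D) = 2 + (-6 - 3*D) = -4 - 3*D)
20150 - t(a(6, o)) = 20150 - 50*√(-4 - 3*6) = 20150 - 50*√(-4 - 18) = 20150 - 50*√(-22) = 20150 - 50*I*√22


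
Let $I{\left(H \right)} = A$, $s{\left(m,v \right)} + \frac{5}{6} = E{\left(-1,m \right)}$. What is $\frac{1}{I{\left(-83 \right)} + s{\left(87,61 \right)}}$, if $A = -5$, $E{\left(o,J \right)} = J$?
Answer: $\frac{6}{487} \approx 0.01232$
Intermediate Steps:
$s{\left(m,v \right)} = - \frac{5}{6} + m$
$I{\left(H \right)} = -5$
$\frac{1}{I{\left(-83 \right)} + s{\left(87,61 \right)}} = \frac{1}{-5 + \left(- \frac{5}{6} + 87\right)} = \frac{1}{-5 + \frac{517}{6}} = \frac{1}{\frac{487}{6}} = \frac{6}{487}$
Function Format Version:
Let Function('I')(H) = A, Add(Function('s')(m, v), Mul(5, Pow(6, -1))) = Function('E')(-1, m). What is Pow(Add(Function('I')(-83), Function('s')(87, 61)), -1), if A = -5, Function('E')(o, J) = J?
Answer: Rational(6, 487) ≈ 0.012320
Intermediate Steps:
Function('s')(m, v) = Add(Rational(-5, 6), m)
Function('I')(H) = -5
Pow(Add(Function('I')(-83), Function('s')(87, 61)), -1) = Pow(Add(-5, Add(Rational(-5, 6), 87)), -1) = Pow(Add(-5, Rational(517, 6)), -1) = Pow(Rational(487, 6), -1) = Rational(6, 487)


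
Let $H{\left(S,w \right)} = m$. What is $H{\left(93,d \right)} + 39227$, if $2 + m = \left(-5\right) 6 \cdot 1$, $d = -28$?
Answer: $39195$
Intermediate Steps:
$m = -32$ ($m = -2 + \left(-5\right) 6 \cdot 1 = -2 - 30 = -32$)
$H{\left(S,w \right)} = -32$
$H{\left(93,d \right)} + 39227 = -32 + 39227 = 39195$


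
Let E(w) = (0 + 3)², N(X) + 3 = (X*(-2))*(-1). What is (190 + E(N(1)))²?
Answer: 39601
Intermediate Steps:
N(X) = -3 + 2*X (N(X) = -3 + (X*(-2))*(-1) = -3 - 2*X*(-1) = -3 + 2*X)
E(w) = 9 (E(w) = 3² = 9)
(190 + E(N(1)))² = (190 + 9)² = 199² = 39601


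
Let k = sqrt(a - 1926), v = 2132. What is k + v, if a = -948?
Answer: 2132 + I*sqrt(2874) ≈ 2132.0 + 53.61*I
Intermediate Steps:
k = I*sqrt(2874) (k = sqrt(-948 - 1926) = sqrt(-2874) = I*sqrt(2874) ≈ 53.61*I)
k + v = I*sqrt(2874) + 2132 = 2132 + I*sqrt(2874)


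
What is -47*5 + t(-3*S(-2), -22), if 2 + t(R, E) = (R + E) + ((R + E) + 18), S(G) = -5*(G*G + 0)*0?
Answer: -263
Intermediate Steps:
S(G) = 0 (S(G) = -5*(G² + 0)*0 = -5*G²*0 = 0)
t(R, E) = 16 + 2*E + 2*R (t(R, E) = -2 + ((R + E) + ((R + E) + 18)) = -2 + ((E + R) + ((E + R) + 18)) = -2 + ((E + R) + (18 + E + R)) = -2 + (18 + 2*E + 2*R) = 16 + 2*E + 2*R)
-47*5 + t(-3*S(-2), -22) = -47*5 + (16 + 2*(-22) + 2*(-3*0)) = -235 + (16 - 44 + 2*0) = -235 + (16 - 44 + 0) = -235 - 28 = -263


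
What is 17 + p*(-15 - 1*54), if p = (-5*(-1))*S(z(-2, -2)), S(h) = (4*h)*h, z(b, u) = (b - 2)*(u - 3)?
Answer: -551983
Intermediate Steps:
z(b, u) = (-3 + u)*(-2 + b) (z(b, u) = (-2 + b)*(-3 + u) = (-3 + u)*(-2 + b))
S(h) = 4*h**2
p = 8000 (p = (-5*(-1))*(4*(6 - 3*(-2) - 2*(-2) - 2*(-2))**2) = 5*(4*(6 + 6 + 4 + 4)**2) = 5*(4*20**2) = 5*(4*400) = 5*1600 = 8000)
17 + p*(-15 - 1*54) = 17 + 8000*(-15 - 1*54) = 17 + 8000*(-15 - 54) = 17 + 8000*(-69) = 17 - 552000 = -551983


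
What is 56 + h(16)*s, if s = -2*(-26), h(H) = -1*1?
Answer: 4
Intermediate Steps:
h(H) = -1
s = 52
56 + h(16)*s = 56 - 1*52 = 56 - 52 = 4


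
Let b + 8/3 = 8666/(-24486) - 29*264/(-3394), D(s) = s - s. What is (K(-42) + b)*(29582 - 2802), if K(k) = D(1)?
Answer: -20264238540/989351 ≈ -20482.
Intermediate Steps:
D(s) = 0
K(k) = 0
b = -756693/989351 (b = -8/3 + (8666/(-24486) - 29*264/(-3394)) = -8/3 + (8666*(-1/24486) - 7656*(-1/3394)) = -8/3 + (-619/1749 + 3828/1697) = -8/3 + 5644729/2968053 = -756693/989351 ≈ -0.76484)
(K(-42) + b)*(29582 - 2802) = (0 - 756693/989351)*(29582 - 2802) = -756693/989351*26780 = -20264238540/989351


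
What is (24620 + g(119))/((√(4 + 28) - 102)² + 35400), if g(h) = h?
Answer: 283484201/524901796 + 1261689*√2/131225449 ≈ 0.55367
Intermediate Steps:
(24620 + g(119))/((√(4 + 28) - 102)² + 35400) = (24620 + 119)/((√(4 + 28) - 102)² + 35400) = 24739/((√32 - 102)² + 35400) = 24739/((4*√2 - 102)² + 35400) = 24739/((-102 + 4*√2)² + 35400) = 24739/(35400 + (-102 + 4*√2)²)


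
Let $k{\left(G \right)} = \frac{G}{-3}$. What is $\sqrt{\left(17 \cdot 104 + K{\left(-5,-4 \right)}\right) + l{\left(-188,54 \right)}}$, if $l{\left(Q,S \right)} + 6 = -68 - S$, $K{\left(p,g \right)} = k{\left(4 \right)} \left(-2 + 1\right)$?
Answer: $\frac{2 \sqrt{3693}}{3} \approx 40.513$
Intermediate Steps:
$k{\left(G \right)} = - \frac{G}{3}$ ($k{\left(G \right)} = G \left(- \frac{1}{3}\right) = - \frac{G}{3}$)
$K{\left(p,g \right)} = \frac{4}{3}$ ($K{\left(p,g \right)} = \left(- \frac{1}{3}\right) 4 \left(-2 + 1\right) = \left(- \frac{4}{3}\right) \left(-1\right) = \frac{4}{3}$)
$l{\left(Q,S \right)} = -74 - S$ ($l{\left(Q,S \right)} = -6 - \left(68 + S\right) = -74 - S$)
$\sqrt{\left(17 \cdot 104 + K{\left(-5,-4 \right)}\right) + l{\left(-188,54 \right)}} = \sqrt{\left(17 \cdot 104 + \frac{4}{3}\right) - 128} = \sqrt{\left(1768 + \frac{4}{3}\right) - 128} = \sqrt{\frac{5308}{3} - 128} = \sqrt{\frac{4924}{3}} = \frac{2 \sqrt{3693}}{3}$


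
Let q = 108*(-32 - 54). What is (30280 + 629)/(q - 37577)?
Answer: -30909/46865 ≈ -0.65953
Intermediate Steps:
q = -9288 (q = 108*(-86) = -9288)
(30280 + 629)/(q - 37577) = (30280 + 629)/(-9288 - 37577) = 30909/(-46865) = 30909*(-1/46865) = -30909/46865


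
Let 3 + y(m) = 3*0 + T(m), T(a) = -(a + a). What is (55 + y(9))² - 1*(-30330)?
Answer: 31486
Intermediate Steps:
T(a) = -2*a
y(m) = -3 - 2*m (y(m) = -3 + (3*0 - 2*m) = -3 + (0 - 2*m) = -3 - 2*m)
(55 + y(9))² - 1*(-30330) = (55 + (-3 - 2*9))² - 1*(-30330) = (55 + (-3 - 18))² + 30330 = (55 - 21)² + 30330 = 34² + 30330 = 1156 + 30330 = 31486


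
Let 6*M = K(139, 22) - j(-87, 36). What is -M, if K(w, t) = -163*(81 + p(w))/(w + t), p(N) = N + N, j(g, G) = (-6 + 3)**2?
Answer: 29983/483 ≈ 62.077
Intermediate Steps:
j(g, G) = 9 (j(g, G) = (-3)**2 = 9)
p(N) = 2*N
K(w, t) = -163*(81 + 2*w)/(t + w) (K(w, t) = -163*(81 + 2*w)/(w + t) = -163*(81 + 2*w)/(t + w))
M = -29983/483 (M = (163*(-81 - 2*139)/(22 + 139) - 1*9)/6 = (163*(-81 - 278)/161 - 9)/6 = (163*(1/161)*(-359) - 9)/6 = (-58517/161 - 9)/6 = (1/6)*(-59966/161) = -29983/483 ≈ -62.077)
-M = -1*(-29983/483) = 29983/483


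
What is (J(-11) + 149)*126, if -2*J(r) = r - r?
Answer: 18774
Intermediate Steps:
J(r) = 0 (J(r) = -(r - r)/2 = -1/2*0 = 0)
(J(-11) + 149)*126 = (0 + 149)*126 = 149*126 = 18774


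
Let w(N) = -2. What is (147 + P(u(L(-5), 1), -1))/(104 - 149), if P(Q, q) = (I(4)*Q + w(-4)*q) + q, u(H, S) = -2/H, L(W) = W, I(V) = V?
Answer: -748/225 ≈ -3.3244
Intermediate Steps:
P(Q, q) = -q + 4*Q (P(Q, q) = (4*Q - 2*q) + q = (-2*q + 4*Q) + q = -q + 4*Q)
(147 + P(u(L(-5), 1), -1))/(104 - 149) = (147 + (-1*(-1) + 4*(-2/(-5))))/(104 - 149) = (147 + (1 + 4*(-2*(-⅕))))/(-45) = -(147 + (1 + 4*(⅖)))/45 = -(147 + (1 + 8/5))/45 = -(147 + 13/5)/45 = -1/45*748/5 = -748/225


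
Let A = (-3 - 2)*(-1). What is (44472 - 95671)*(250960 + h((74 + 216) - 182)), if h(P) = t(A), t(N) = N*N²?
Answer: -12855300915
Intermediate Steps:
A = 5 (A = -5*(-1) = 5)
t(N) = N³
h(P) = 125 (h(P) = 5³ = 125)
(44472 - 95671)*(250960 + h((74 + 216) - 182)) = (44472 - 95671)*(250960 + 125) = -51199*251085 = -12855300915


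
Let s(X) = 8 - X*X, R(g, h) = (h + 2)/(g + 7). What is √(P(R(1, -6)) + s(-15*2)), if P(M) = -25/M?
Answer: I*√842 ≈ 29.017*I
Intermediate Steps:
R(g, h) = (2 + h)/(7 + g)
s(X) = 8 - X²
√(P(R(1, -6)) + s(-15*2)) = √(-25*(7 + 1)/(2 - 6) + (8 - (-15*2)²)) = √(-25/(-4/8) + (8 - 1*(-30)²)) = √(-25/((⅛)*(-4)) + (8 - 1*900)) = √(-25/(-½) + (8 - 900)) = √(-25*(-2) - 892) = √(50 - 892) = √(-842) = I*√842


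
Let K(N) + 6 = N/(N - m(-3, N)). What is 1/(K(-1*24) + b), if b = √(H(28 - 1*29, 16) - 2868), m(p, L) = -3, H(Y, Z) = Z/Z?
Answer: -238/141639 - 49*I*√2867/141639 ≈ -0.0016803 - 0.018524*I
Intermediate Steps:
H(Y, Z) = 1
K(N) = -6 + N/(3 + N) (K(N) = -6 + N/(N - 1*(-3)) = -6 + N/(N + 3) = -6 + N/(3 + N))
b = I*√2867 (b = √(1 - 2868) = √(-2867) = I*√2867 ≈ 53.544*I)
1/(K(-1*24) + b) = 1/((-18 - (-5)*24)/(3 - 1*24) + I*√2867) = 1/((-18 - 5*(-24))/(3 - 24) + I*√2867) = 1/((-18 + 120)/(-21) + I*√2867) = 1/(-1/21*102 + I*√2867) = 1/(-34/7 + I*√2867)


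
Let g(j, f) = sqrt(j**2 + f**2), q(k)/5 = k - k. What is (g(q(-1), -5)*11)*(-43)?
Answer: -2365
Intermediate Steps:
q(k) = 0 (q(k) = 5*(k - k) = 5*0 = 0)
g(j, f) = sqrt(f**2 + j**2)
(g(q(-1), -5)*11)*(-43) = (sqrt((-5)**2 + 0**2)*11)*(-43) = (sqrt(25 + 0)*11)*(-43) = (sqrt(25)*11)*(-43) = (5*11)*(-43) = 55*(-43) = -2365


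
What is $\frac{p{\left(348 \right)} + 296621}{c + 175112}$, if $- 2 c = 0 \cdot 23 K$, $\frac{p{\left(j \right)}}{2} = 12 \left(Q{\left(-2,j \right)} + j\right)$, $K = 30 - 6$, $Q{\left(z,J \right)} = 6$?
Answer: $\frac{305117}{175112} \approx 1.7424$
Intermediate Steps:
$K = 24$ ($K = 30 - 6 = 24$)
$p{\left(j \right)} = 144 + 24 j$ ($p{\left(j \right)} = 2 \cdot 12 \left(6 + j\right) = 2 \left(72 + 12 j\right) = 144 + 24 j$)
$c = 0$ ($c = - \frac{0 \cdot 23 \cdot 24}{2} = - \frac{0 \cdot 24}{2} = \left(- \frac{1}{2}\right) 0 = 0$)
$\frac{p{\left(348 \right)} + 296621}{c + 175112} = \frac{\left(144 + 24 \cdot 348\right) + 296621}{0 + 175112} = \frac{\left(144 + 8352\right) + 296621}{175112} = \left(8496 + 296621\right) \frac{1}{175112} = 305117 \cdot \frac{1}{175112} = \frac{305117}{175112}$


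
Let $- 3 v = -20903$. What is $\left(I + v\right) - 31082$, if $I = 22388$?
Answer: $- \frac{5179}{3} \approx -1726.3$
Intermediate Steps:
$v = \frac{20903}{3}$ ($v = \left(- \frac{1}{3}\right) \left(-20903\right) = \frac{20903}{3} \approx 6967.7$)
$\left(I + v\right) - 31082 = \left(22388 + \frac{20903}{3}\right) - 31082 = \frac{88067}{3} - 31082 = - \frac{5179}{3}$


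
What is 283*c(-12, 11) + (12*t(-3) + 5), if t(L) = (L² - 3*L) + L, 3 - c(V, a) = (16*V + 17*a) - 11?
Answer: 5562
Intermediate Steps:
c(V, a) = 14 - 17*a - 16*V (c(V, a) = 3 - ((16*V + 17*a) - 11) = 3 - (-11 + 16*V + 17*a) = 3 + (11 - 17*a - 16*V) = 14 - 17*a - 16*V)
t(L) = L² - 2*L
283*c(-12, 11) + (12*t(-3) + 5) = 283*(14 - 17*11 - 16*(-12)) + (12*(-3*(-2 - 3)) + 5) = 283*(14 - 187 + 192) + (12*(-3*(-5)) + 5) = 283*19 + (12*15 + 5) = 5377 + (180 + 5) = 5377 + 185 = 5562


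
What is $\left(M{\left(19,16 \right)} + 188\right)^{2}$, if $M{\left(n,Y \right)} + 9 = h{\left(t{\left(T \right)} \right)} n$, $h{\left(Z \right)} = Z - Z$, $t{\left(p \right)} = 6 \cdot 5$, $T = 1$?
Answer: $32041$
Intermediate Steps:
$t{\left(p \right)} = 30$
$h{\left(Z \right)} = 0$
$M{\left(n,Y \right)} = -9$ ($M{\left(n,Y \right)} = -9 + 0 n = -9 + 0 = -9$)
$\left(M{\left(19,16 \right)} + 188\right)^{2} = \left(-9 + 188\right)^{2} = 179^{2} = 32041$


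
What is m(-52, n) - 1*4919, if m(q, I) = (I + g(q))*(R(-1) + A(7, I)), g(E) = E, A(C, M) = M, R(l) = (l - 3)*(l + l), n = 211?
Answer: 29902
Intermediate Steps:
R(l) = 2*l*(-3 + l) (R(l) = (-3 + l)*(2*l) = 2*l*(-3 + l))
m(q, I) = (8 + I)*(I + q) (m(q, I) = (I + q)*(2*(-1)*(-3 - 1) + I) = (I + q)*(2*(-1)*(-4) + I) = (I + q)*(8 + I) = (8 + I)*(I + q))
m(-52, n) - 1*4919 = (211**2 + 8*211 + 8*(-52) + 211*(-52)) - 1*4919 = (44521 + 1688 - 416 - 10972) - 4919 = 34821 - 4919 = 29902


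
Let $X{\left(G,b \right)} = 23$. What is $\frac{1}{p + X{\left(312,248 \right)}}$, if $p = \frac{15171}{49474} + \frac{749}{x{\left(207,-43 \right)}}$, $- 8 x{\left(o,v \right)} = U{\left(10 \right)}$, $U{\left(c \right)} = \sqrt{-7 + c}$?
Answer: $- \frac{171141400806}{87877551294381277} - \frac{14666478642592 \sqrt{3}}{87877551294381277} \approx -0.00029102$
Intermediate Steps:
$x{\left(o,v \right)} = - \frac{\sqrt{3}}{8}$ ($x{\left(o,v \right)} = - \frac{\sqrt{-7 + 10}}{8} = - \frac{\sqrt{3}}{8}$)
$p = \frac{15171}{49474} - \frac{5992 \sqrt{3}}{3}$ ($p = \frac{15171}{49474} + \frac{749}{\left(- \frac{1}{8}\right) \sqrt{3}} = 15171 \cdot \frac{1}{49474} + 749 \left(- \frac{8 \sqrt{3}}{3}\right) = \frac{15171}{49474} - \frac{5992 \sqrt{3}}{3} \approx -3459.2$)
$\frac{1}{p + X{\left(312,248 \right)}} = \frac{1}{\left(\frac{15171}{49474} - \frac{5992 \sqrt{3}}{3}\right) + 23} = \frac{1}{\frac{1153073}{49474} - \frac{5992 \sqrt{3}}{3}}$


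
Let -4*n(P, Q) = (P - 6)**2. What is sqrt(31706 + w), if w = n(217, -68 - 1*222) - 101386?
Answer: I*sqrt(323241)/2 ≈ 284.27*I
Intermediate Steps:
n(P, Q) = -(-6 + P)**2/4 (n(P, Q) = -(P - 6)**2/4 = -(-6 + P)**2/4)
w = -450065/4 (w = -(-6 + 217)**2/4 - 101386 = -1/4*211**2 - 101386 = -1/4*44521 - 101386 = -44521/4 - 101386 = -450065/4 ≈ -1.1252e+5)
sqrt(31706 + w) = sqrt(31706 - 450065/4) = sqrt(-323241/4) = I*sqrt(323241)/2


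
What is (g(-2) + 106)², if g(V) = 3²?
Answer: 13225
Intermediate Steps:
g(V) = 9
(g(-2) + 106)² = (9 + 106)² = 115² = 13225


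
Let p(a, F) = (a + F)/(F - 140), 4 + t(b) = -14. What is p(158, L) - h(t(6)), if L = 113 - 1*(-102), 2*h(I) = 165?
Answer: -11629/150 ≈ -77.527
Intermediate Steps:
t(b) = -18 (t(b) = -4 - 14 = -18)
h(I) = 165/2 (h(I) = (1/2)*165 = 165/2)
L = 215 (L = 113 + 102 = 215)
p(a, F) = (F + a)/(-140 + F)
p(158, L) - h(t(6)) = (215 + 158)/(-140 + 215) - 1*165/2 = 373/75 - 165/2 = -11629/150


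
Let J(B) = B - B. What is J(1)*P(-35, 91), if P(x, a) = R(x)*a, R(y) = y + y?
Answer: 0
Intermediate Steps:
R(y) = 2*y
J(B) = 0
P(x, a) = 2*a*x (P(x, a) = (2*x)*a = 2*a*x)
J(1)*P(-35, 91) = 0*(2*91*(-35)) = 0*(-6370) = 0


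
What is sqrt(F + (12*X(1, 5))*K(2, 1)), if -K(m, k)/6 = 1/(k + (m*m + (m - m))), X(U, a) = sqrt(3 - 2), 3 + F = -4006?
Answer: I*sqrt(100585)/5 ≈ 63.43*I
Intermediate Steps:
F = -4009 (F = -3 - 4006 = -4009)
X(U, a) = 1 (X(U, a) = sqrt(1) = 1)
K(m, k) = -6/(k + m**2) (K(m, k) = -6/(k + (m*m + (m - m))) = -6/(k + (m**2 + 0)) = -6/(k + m**2))
sqrt(F + (12*X(1, 5))*K(2, 1)) = sqrt(-4009 + (12*1)*(-6/(1 + 2**2))) = sqrt(-4009 + 12*(-6/(1 + 4))) = sqrt(-4009 + 12*(-6/5)) = sqrt(-4009 - 72/5) = sqrt(-20117/5) = I*sqrt(100585)/5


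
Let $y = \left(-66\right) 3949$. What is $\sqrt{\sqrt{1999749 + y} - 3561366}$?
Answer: $\sqrt{-3561366 + 3 \sqrt{193235}} \approx 1886.8 i$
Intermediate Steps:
$y = -260634$
$\sqrt{\sqrt{1999749 + y} - 3561366} = \sqrt{\sqrt{1999749 - 260634} - 3561366} = \sqrt{\sqrt{1739115} - 3561366} = \sqrt{3 \sqrt{193235} - 3561366} = \sqrt{-3561366 + 3 \sqrt{193235}}$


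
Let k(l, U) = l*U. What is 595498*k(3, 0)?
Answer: 0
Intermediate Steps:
k(l, U) = U*l
595498*k(3, 0) = 595498*(0*3) = 595498*0 = 0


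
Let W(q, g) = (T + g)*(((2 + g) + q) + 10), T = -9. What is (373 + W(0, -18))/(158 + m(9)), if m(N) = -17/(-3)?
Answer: 1605/491 ≈ 3.2688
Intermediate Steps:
W(q, g) = (-9 + g)*(12 + g + q) (W(q, g) = (-9 + g)*(((2 + g) + q) + 10) = (-9 + g)*((2 + g + q) + 10) = (-9 + g)*(12 + g + q))
m(N) = 17/3 (m(N) = -17*(-1/3) = 17/3)
(373 + W(0, -18))/(158 + m(9)) = (373 + (-108 + (-18)**2 - 9*0 + 3*(-18) - 18*0))/(158 + 17/3) = (373 + (-108 + 324 + 0 - 54 + 0))/(491/3) = (373 + 162)*(3/491) = 535*(3/491) = 1605/491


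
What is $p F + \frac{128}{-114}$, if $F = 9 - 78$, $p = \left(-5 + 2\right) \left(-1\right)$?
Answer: $- \frac{11863}{57} \approx -208.12$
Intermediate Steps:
$p = 3$ ($p = \left(-3\right) \left(-1\right) = 3$)
$F = -69$ ($F = 9 - 78 = -69$)
$p F + \frac{128}{-114} = 3 \left(-69\right) + \frac{128}{-114} = -207 + 128 \left(- \frac{1}{114}\right) = -207 - \frac{64}{57} = - \frac{11863}{57}$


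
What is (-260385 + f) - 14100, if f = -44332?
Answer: -318817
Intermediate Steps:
(-260385 + f) - 14100 = (-260385 - 44332) - 14100 = -304717 - 14100 = -318817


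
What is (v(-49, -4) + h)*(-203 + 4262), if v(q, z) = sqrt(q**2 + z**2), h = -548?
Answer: -2224332 + 4059*sqrt(2417) ≈ -2.0248e+6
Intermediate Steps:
(v(-49, -4) + h)*(-203 + 4262) = (sqrt((-49)**2 + (-4)**2) - 548)*(-203 + 4262) = (sqrt(2401 + 16) - 548)*4059 = (sqrt(2417) - 548)*4059 = (-548 + sqrt(2417))*4059 = -2224332 + 4059*sqrt(2417)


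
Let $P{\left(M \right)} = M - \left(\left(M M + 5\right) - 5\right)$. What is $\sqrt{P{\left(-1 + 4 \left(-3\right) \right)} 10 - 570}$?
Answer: $i \sqrt{2390} \approx 48.888 i$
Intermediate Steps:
$P{\left(M \right)} = M - M^{2}$ ($P{\left(M \right)} = M - \left(\left(M^{2} + 5\right) - 5\right) = M - \left(\left(5 + M^{2}\right) - 5\right) = M - M^{2}$)
$\sqrt{P{\left(-1 + 4 \left(-3\right) \right)} 10 - 570} = \sqrt{\left(-1 + 4 \left(-3\right)\right) \left(1 - \left(-1 + 4 \left(-3\right)\right)\right) 10 - 570} = \sqrt{\left(-1 - 12\right) \left(1 - \left(-1 - 12\right)\right) 10 - 570} = \sqrt{- 13 \left(1 - -13\right) 10 - 570} = \sqrt{- 13 \left(1 + 13\right) 10 - 570} = \sqrt{\left(-13\right) 14 \cdot 10 - 570} = \sqrt{\left(-182\right) 10 - 570} = \sqrt{-1820 - 570} = \sqrt{-2390} = i \sqrt{2390}$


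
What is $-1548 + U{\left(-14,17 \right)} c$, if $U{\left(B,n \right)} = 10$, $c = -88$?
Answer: $-2428$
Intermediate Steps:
$-1548 + U{\left(-14,17 \right)} c = -1548 + 10 \left(-88\right) = -1548 - 880 = -2428$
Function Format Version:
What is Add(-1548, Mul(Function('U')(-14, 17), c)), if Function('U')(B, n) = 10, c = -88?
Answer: -2428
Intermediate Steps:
Add(-1548, Mul(Function('U')(-14, 17), c)) = Add(-1548, Mul(10, -88)) = Add(-1548, -880) = -2428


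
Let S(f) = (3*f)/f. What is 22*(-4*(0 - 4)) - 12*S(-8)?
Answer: 316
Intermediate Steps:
S(f) = 3
22*(-4*(0 - 4)) - 12*S(-8) = 22*(-4*(0 - 4)) - 12*3 = 22*(-4*(-4)) - 36 = 22*16 - 36 = 352 - 36 = 316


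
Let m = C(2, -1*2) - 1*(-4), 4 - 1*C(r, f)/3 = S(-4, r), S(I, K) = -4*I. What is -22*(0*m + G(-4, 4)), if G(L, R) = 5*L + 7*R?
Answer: -176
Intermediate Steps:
C(r, f) = -36 (C(r, f) = 12 - (-12)*(-4) = 12 - 3*16 = 12 - 48 = -36)
m = -32 (m = -36 - 1*(-4) = -36 + 4 = -32)
-22*(0*m + G(-4, 4)) = -22*(0*(-32) + (5*(-4) + 7*4)) = -22*(0 + (-20 + 28)) = -22*(0 + 8) = -22*8 = -176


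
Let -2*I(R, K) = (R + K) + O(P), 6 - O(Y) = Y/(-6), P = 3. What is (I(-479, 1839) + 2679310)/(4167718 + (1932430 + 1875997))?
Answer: 10714507/31904580 ≈ 0.33583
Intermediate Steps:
O(Y) = 6 + Y/6 (O(Y) = 6 - Y/(-6) = 6 - Y*(-1)/6 = 6 - (-1)*Y/6 = 6 + Y/6)
I(R, K) = -13/4 - K/2 - R/2 (I(R, K) = -((R + K) + (6 + (⅙)*3))/2 = -((K + R) + (6 + ½))/2 = -((K + R) + 13/2)/2 = -(13/2 + K + R)/2 = -13/4 - K/2 - R/2)
(I(-479, 1839) + 2679310)/(4167718 + (1932430 + 1875997)) = ((-13/4 - ½*1839 - ½*(-479)) + 2679310)/(4167718 + (1932430 + 1875997)) = ((-13/4 - 1839/2 + 479/2) + 2679310)/(4167718 + 3808427) = (-2733/4 + 2679310)/7976145 = (10714507/4)*(1/7976145) = 10714507/31904580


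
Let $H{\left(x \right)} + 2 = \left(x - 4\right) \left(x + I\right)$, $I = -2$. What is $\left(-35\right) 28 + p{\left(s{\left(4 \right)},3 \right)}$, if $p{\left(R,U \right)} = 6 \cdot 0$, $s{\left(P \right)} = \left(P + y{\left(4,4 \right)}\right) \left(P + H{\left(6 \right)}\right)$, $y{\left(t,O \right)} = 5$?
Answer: $-980$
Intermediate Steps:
$H{\left(x \right)} = -2 + \left(-4 + x\right) \left(-2 + x\right)$ ($H{\left(x \right)} = -2 + \left(x - 4\right) \left(x - 2\right) = -2 + \left(-4 + x\right) \left(-2 + x\right)$)
$s{\left(P \right)} = \left(5 + P\right) \left(6 + P\right)$ ($s{\left(P \right)} = \left(P + 5\right) \left(P + \left(6 + 6^{2} - 36\right)\right) = \left(5 + P\right) \left(P + \left(6 + 36 - 36\right)\right) = \left(5 + P\right) \left(P + 6\right) = \left(5 + P\right) \left(6 + P\right)$)
$p{\left(R,U \right)} = 0$
$\left(-35\right) 28 + p{\left(s{\left(4 \right)},3 \right)} = \left(-35\right) 28 + 0 = -980 + 0 = -980$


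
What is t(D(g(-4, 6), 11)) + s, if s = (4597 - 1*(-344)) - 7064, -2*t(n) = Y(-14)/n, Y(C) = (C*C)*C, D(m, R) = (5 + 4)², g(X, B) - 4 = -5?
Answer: -170591/81 ≈ -2106.1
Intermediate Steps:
g(X, B) = -1 (g(X, B) = 4 - 5 = -1)
D(m, R) = 81 (D(m, R) = 9² = 81)
Y(C) = C³ (Y(C) = C²*C = C³)
t(n) = 1372/n (t(n) = -(-14)³/(2*n) = -(-1372)/n = 1372/n)
s = -2123 (s = (4597 + 344) - 7064 = 4941 - 7064 = -2123)
t(D(g(-4, 6), 11)) + s = 1372/81 - 2123 = -170591/81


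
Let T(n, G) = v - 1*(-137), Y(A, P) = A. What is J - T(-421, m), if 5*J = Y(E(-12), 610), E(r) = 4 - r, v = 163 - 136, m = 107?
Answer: -804/5 ≈ -160.80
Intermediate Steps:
v = 27
J = 16/5 (J = (4 - 1*(-12))/5 = (4 + 12)/5 = (⅕)*16 = 16/5 ≈ 3.2000)
T(n, G) = 164 (T(n, G) = 27 - 1*(-137) = 27 + 137 = 164)
J - T(-421, m) = 16/5 - 1*164 = 16/5 - 164 = -804/5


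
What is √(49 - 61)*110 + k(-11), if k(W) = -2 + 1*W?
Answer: -13 + 220*I*√3 ≈ -13.0 + 381.05*I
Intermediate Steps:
k(W) = -2 + W
√(49 - 61)*110 + k(-11) = √(49 - 61)*110 + (-2 - 11) = √(-12)*110 - 13 = (2*I*√3)*110 - 13 = 220*I*√3 - 13 = -13 + 220*I*√3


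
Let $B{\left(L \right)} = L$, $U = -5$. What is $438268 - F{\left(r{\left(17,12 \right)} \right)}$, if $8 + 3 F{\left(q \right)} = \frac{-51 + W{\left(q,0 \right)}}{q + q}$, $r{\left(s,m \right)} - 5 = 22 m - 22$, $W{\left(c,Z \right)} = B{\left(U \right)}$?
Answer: $\frac{108252864}{247} \approx 4.3827 \cdot 10^{5}$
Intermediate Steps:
$W{\left(c,Z \right)} = -5$
$r{\left(s,m \right)} = -17 + 22 m$ ($r{\left(s,m \right)} = 5 + \left(22 m - 22\right) = 5 + \left(-22 + 22 m\right) = -17 + 22 m$)
$F{\left(q \right)} = - \frac{8}{3} - \frac{28}{3 q}$ ($F{\left(q \right)} = - \frac{8}{3} + \frac{\left(-51 - 5\right) \frac{1}{q + q}}{3} = - \frac{8}{3} + \frac{\left(-56\right) \frac{1}{2 q}}{3} = - \frac{8}{3} + \frac{\left(-28\right) \frac{1}{q}}{3} = - \frac{8}{3} - \frac{28}{3 q}$)
$438268 - F{\left(r{\left(17,12 \right)} \right)} = 438268 - \frac{4 \left(-7 - 2 \left(-17 + 22 \cdot 12\right)\right)}{3 \left(-17 + 22 \cdot 12\right)} = 438268 - \frac{4 \left(-7 - 2 \left(-17 + 264\right)\right)}{3 \left(-17 + 264\right)} = 438268 - \frac{4 \left(-7 - 494\right)}{3 \cdot 247} = 438268 - \frac{4}{3} \cdot \frac{1}{247} \left(-7 - 494\right) = 438268 - \frac{4}{3} \cdot \frac{1}{247} \left(-501\right) = 438268 - - \frac{668}{247} = 438268 + \frac{668}{247} = \frac{108252864}{247}$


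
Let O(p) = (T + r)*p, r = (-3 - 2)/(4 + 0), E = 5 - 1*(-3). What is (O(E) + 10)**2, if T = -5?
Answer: 1600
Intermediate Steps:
E = 8 (E = 5 + 3 = 8)
r = -5/4 ≈ -1.2500
O(p) = -25*p/4 (O(p) = (-5 - 5/4)*p = -25*p/4)
(O(E) + 10)**2 = (-25/4*8 + 10)**2 = (-50 + 10)**2 = (-40)**2 = 1600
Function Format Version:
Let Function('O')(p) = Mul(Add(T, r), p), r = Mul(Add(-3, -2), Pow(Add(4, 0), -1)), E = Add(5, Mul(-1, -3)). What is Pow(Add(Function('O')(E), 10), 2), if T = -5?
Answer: 1600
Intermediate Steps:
E = 8 (E = Add(5, 3) = 8)
r = Rational(-5, 4) (r = Mul(-5, Pow(4, -1)) = Mul(-5, Rational(1, 4)) = Rational(-5, 4) ≈ -1.2500)
Function('O')(p) = Mul(Rational(-25, 4), p) (Function('O')(p) = Mul(Add(-5, Rational(-5, 4)), p) = Mul(Rational(-25, 4), p))
Pow(Add(Function('O')(E), 10), 2) = Pow(Add(Mul(Rational(-25, 4), 8), 10), 2) = Pow(Add(-50, 10), 2) = Pow(-40, 2) = 1600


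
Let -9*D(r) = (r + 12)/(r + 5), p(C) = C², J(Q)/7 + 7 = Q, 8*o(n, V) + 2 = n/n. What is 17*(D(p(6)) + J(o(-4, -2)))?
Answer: -836485/984 ≈ -850.09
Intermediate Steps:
o(n, V) = -⅛ (o(n, V) = -¼ + (n/n)/8 = -¼ + (⅛)*1 = -¼ + ⅛ = -⅛)
J(Q) = -49 + 7*Q
D(r) = -(12 + r)/(9*(5 + r)) (D(r) = -(r + 12)/(9*(r + 5)) = -(12 + r)/(9*(5 + r)))
17*(D(p(6)) + J(o(-4, -2))) = 17*((-12 - 1*6²)/(9*(5 + 6²)) + (-49 + 7*(-⅛))) = 17*((-12 - 1*36)/(9*(5 + 36)) + (-49 - 7/8)) = 17*((⅑)*(-12 - 36)/41 - 399/8) = 17*((⅑)*(1/41)*(-48) - 399/8) = 17*(-16/123 - 399/8) = 17*(-49205/984) = -836485/984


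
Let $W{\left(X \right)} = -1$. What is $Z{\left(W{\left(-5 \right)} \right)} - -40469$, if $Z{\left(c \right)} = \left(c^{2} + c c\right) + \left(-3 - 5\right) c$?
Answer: $40479$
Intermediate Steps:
$Z{\left(c \right)} = - 8 c + 2 c^{2}$ ($Z{\left(c \right)} = \left(c^{2} + c^{2}\right) - 8 c = 2 c^{2} - 8 c = - 8 c + 2 c^{2}$)
$Z{\left(W{\left(-5 \right)} \right)} - -40469 = 2 \left(-1\right) \left(-4 - 1\right) - -40469 = 2 \left(-1\right) \left(-5\right) + 40469 = 10 + 40469 = 40479$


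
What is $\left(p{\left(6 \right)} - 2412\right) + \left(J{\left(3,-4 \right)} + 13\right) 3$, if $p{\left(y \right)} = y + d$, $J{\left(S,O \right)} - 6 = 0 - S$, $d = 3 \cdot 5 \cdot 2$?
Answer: $-2328$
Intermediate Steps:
$d = 30$ ($d = 15 \cdot 2 = 30$)
$J{\left(S,O \right)} = 6 - S$ ($J{\left(S,O \right)} = 6 + \left(0 - S\right) = 6 - S$)
$p{\left(y \right)} = 30 + y$ ($p{\left(y \right)} = y + 30 = 30 + y$)
$\left(p{\left(6 \right)} - 2412\right) + \left(J{\left(3,-4 \right)} + 13\right) 3 = \left(\left(30 + 6\right) - 2412\right) + \left(\left(6 - 3\right) + 13\right) 3 = \left(36 - 2412\right) + \left(\left(6 - 3\right) + 13\right) 3 = -2376 + \left(3 + 13\right) 3 = -2376 + 16 \cdot 3 = -2376 + 48 = -2328$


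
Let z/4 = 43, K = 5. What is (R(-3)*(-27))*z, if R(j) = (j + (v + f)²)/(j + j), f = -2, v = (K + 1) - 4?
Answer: -2322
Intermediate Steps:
v = 2 (v = (5 + 1) - 4 = 6 - 4 = 2)
z = 172 (z = 4*43 = 172)
R(j) = ½ (R(j) = (j + (2 - 2)²)/(j + j) = (j + 0²)/((2*j)) = (j + 0)*(1/(2*j)) = j*(1/(2*j)) = ½)
(R(-3)*(-27))*z = ((½)*(-27))*172 = -27/2*172 = -2322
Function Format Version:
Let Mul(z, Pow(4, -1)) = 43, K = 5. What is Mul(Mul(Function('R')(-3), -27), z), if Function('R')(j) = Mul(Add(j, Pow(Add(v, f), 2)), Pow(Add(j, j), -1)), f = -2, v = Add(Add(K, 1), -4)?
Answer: -2322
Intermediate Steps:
v = 2 (v = Add(Add(5, 1), -4) = Add(6, -4) = 2)
z = 172 (z = Mul(4, 43) = 172)
Function('R')(j) = Rational(1, 2) (Function('R')(j) = Mul(Add(j, Pow(Add(2, -2), 2)), Pow(Add(j, j), -1)) = Mul(Add(j, Pow(0, 2)), Pow(Mul(2, j), -1)) = Mul(Add(j, 0), Mul(Rational(1, 2), Pow(j, -1))) = Mul(j, Mul(Rational(1, 2), Pow(j, -1))) = Rational(1, 2))
Mul(Mul(Function('R')(-3), -27), z) = Mul(Mul(Rational(1, 2), -27), 172) = Mul(Rational(-27, 2), 172) = -2322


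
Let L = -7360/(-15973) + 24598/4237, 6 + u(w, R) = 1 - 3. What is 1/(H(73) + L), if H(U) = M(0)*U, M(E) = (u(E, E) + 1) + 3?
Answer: -67677601/19337771318 ≈ -0.0034998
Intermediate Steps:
u(w, R) = -8 (u(w, R) = -6 + (1 - 3) = -6 - 2 = -8)
M(E) = -4 (M(E) = (-8 + 1) + 3 = -7 + 3 = -4)
L = 424088174/67677601 (L = -7360*(-1/15973) + 24598*(1/4237) = 7360/15973 + 24598/4237 = 424088174/67677601 ≈ 6.2663)
H(U) = -4*U
1/(H(73) + L) = 1/(-4*73 + 424088174/67677601) = 1/(-292 + 424088174/67677601) = 1/(-19337771318/67677601) = -67677601/19337771318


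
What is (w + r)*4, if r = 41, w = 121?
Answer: 648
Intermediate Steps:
(w + r)*4 = (121 + 41)*4 = 162*4 = 648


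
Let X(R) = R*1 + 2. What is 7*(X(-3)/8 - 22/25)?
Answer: -1407/200 ≈ -7.0350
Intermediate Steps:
X(R) = 2 + R (X(R) = R + 2 = 2 + R)
7*(X(-3)/8 - 22/25) = 7*((2 - 3)/8 - 22/25) = 7*(-1*⅛ - 22*1/25) = 7*(-⅛ - 22/25) = 7*(-201/200) = -1407/200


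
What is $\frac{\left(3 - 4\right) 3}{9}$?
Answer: $- \frac{1}{3} \approx -0.33333$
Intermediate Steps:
$\frac{\left(3 - 4\right) 3}{9} = \left(3 - 4\right) 3 \cdot \frac{1}{9} = \left(-1\right) 3 \cdot \frac{1}{9} = \left(-3\right) \frac{1}{9} = - \frac{1}{3}$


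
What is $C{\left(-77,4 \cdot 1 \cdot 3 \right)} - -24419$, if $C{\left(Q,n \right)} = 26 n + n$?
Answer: $24743$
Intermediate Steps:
$C{\left(Q,n \right)} = 27 n$
$C{\left(-77,4 \cdot 1 \cdot 3 \right)} - -24419 = 27 \cdot 4 \cdot 1 \cdot 3 - -24419 = 27 \cdot 4 \cdot 3 + 24419 = 27 \cdot 12 + 24419 = 324 + 24419 = 24743$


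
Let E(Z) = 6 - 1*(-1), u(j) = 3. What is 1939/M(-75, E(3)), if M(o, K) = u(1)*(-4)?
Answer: -1939/12 ≈ -161.58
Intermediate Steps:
E(Z) = 7 (E(Z) = 6 + 1 = 7)
M(o, K) = -12 (M(o, K) = 3*(-4) = -12)
1939/M(-75, E(3)) = 1939/(-12) = 1939*(-1/12) = -1939/12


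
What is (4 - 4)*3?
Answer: 0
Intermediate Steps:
(4 - 4)*3 = 0*3 = 0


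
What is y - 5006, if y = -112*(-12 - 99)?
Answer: 7426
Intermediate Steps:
y = 12432 (y = -112*(-111) = 12432)
y - 5006 = 12432 - 5006 = 7426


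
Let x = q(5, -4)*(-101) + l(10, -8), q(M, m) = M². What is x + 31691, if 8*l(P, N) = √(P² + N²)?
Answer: 29166 + √41/4 ≈ 29168.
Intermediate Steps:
l(P, N) = √(N² + P²)/8 (l(P, N) = √(P² + N²)/8 = √(N² + P²)/8)
x = -2525 + √41/4 (x = 5²*(-101) + √((-8)² + 10²)/8 = 25*(-101) + √(64 + 100)/8 = -2525 + √164/8 = -2525 + (2*√41)/8 = -2525 + √41/4 ≈ -2523.4)
x + 31691 = (-2525 + √41/4) + 31691 = 29166 + √41/4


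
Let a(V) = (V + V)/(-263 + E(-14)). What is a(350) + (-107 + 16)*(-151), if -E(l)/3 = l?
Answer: 3036061/221 ≈ 13738.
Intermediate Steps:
E(l) = -3*l
a(V) = -2*V/221 (a(V) = (V + V)/(-263 - 3*(-14)) = (2*V)/(-263 + 42) = (2*V)/(-221) = (2*V)*(-1/221) = -2*V/221)
a(350) + (-107 + 16)*(-151) = -2/221*350 + (-107 + 16)*(-151) = -700/221 - 91*(-151) = -700/221 + 13741 = 3036061/221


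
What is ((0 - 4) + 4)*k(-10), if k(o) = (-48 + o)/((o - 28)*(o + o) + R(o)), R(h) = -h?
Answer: 0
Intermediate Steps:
k(o) = (-48 + o)/(-o + 2*o*(-28 + o)) (k(o) = (-48 + o)/((o - 28)*(o + o) - o) = (-48 + o)/((-28 + o)*(2*o) - o) = (-48 + o)/(2*o*(-28 + o) - o) = (-48 + o)/(-o + 2*o*(-28 + o)))
((0 - 4) + 4)*k(-10) = ((0 - 4) + 4)*((-48 - 10)/((-10)*(-57 + 2*(-10)))) = (-4 + 4)*(-1/10*(-58)/(-57 - 20)) = 0*(-1/10*(-58)/(-77)) = 0*(-1/10*(-1/77)*(-58)) = 0*(-29/385) = 0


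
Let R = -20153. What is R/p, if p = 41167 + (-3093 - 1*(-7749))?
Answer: -20153/45823 ≈ -0.43980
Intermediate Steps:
p = 45823 (p = 41167 + (-3093 + 7749) = 41167 + 4656 = 45823)
R/p = -20153/45823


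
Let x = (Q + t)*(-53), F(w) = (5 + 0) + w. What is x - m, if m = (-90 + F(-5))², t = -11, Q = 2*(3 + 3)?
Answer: -8153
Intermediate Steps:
F(w) = 5 + w
Q = 12 (Q = 2*6 = 12)
x = -53 (x = (12 - 11)*(-53) = 1*(-53) = -53)
m = 8100 (m = (-90 + (5 - 5))² = (-90 + 0)² = (-90)² = 8100)
x - m = -53 - 1*8100 = -53 - 8100 = -8153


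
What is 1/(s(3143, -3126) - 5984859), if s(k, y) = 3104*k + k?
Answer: 1/3774156 ≈ 2.6496e-7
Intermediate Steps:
s(k, y) = 3105*k
1/(s(3143, -3126) - 5984859) = 1/(3105*3143 - 5984859) = 1/(9759015 - 5984859) = 1/3774156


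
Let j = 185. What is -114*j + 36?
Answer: -21054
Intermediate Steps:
-114*j + 36 = -114*185 + 36 = -21090 + 36 = -21054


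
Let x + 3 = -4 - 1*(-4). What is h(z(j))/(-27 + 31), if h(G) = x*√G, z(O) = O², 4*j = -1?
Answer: -3/16 ≈ -0.18750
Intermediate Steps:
x = -3 (x = -3 + (-4 - 1*(-4)) = -3 + (-4 + 4) = -3 + 0 = -3)
j = -¼ (j = (¼)*(-1) = -¼ ≈ -0.25000)
h(G) = -3*√G
h(z(j))/(-27 + 31) = (-3*√((-¼)²))/(-27 + 31) = -3*√(1/16)/4 = -3*¼*(¼) = -¾*¼ = -3/16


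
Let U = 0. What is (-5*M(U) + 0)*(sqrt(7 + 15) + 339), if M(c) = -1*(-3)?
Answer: -5085 - 15*sqrt(22) ≈ -5155.4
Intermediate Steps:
M(c) = 3
(-5*M(U) + 0)*(sqrt(7 + 15) + 339) = (-5*3 + 0)*(sqrt(7 + 15) + 339) = (-15 + 0)*(sqrt(22) + 339) = -15*(339 + sqrt(22)) = -5085 - 15*sqrt(22)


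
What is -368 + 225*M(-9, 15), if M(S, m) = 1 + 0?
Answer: -143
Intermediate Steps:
M(S, m) = 1
-368 + 225*M(-9, 15) = -368 + 225*1 = -368 + 225 = -143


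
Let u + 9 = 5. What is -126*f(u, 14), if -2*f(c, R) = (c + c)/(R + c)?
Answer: -252/5 ≈ -50.400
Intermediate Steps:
u = -4 (u = -9 + 5 = -4)
f(c, R) = -c/(R + c) (f(c, R) = -(c + c)/(2*(R + c)) = -2*c/(2*(R + c)) = -c/(R + c))
-126*f(u, 14) = -(-126)*(-4)/(14 - 4) = -(-126)*(-4)/10 = -126*⅖ = -252/5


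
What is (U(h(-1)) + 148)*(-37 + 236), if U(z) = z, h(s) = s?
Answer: 29253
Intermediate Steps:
(U(h(-1)) + 148)*(-37 + 236) = (-1 + 148)*(-37 + 236) = 147*199 = 29253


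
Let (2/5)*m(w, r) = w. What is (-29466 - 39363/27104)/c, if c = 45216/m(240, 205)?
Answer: -6655715225/17021312 ≈ -391.02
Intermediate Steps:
m(w, r) = 5*w/2
c = 1884/25 (c = 45216/(((5/2)*240)) = 45216/600 = 45216*(1/600) = 1884/25 ≈ 75.360)
(-29466 - 39363/27104)/c = (-29466 - 39363/27104)/(1884/25) = (-29466 - 39363*1/27104)*(25/1884) = (-29466 - 39363/27104)*(25/1884) = -798685827/27104*25/1884 = -6655715225/17021312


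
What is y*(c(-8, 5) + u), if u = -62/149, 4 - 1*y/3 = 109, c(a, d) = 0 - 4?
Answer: 207270/149 ≈ 1391.1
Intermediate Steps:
c(a, d) = -4
y = -315 (y = 12 - 3*109 = 12 - 327 = -315)
u = -62/149 (u = -62*1/149 = -62/149 ≈ -0.41611)
y*(c(-8, 5) + u) = -315*(-4 - 62/149) = -315*(-658/149) = 207270/149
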